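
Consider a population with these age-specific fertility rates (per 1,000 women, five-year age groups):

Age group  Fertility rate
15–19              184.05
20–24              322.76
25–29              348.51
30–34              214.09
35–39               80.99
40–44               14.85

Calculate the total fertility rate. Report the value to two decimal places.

5.83

Sum of ASFRs = 184.05 + 322.76 + 348.51 + 214.09 + 80.99 + 14.85 = 1165.25
TFR = 5 × 1165.25 / 1000 = 5.82625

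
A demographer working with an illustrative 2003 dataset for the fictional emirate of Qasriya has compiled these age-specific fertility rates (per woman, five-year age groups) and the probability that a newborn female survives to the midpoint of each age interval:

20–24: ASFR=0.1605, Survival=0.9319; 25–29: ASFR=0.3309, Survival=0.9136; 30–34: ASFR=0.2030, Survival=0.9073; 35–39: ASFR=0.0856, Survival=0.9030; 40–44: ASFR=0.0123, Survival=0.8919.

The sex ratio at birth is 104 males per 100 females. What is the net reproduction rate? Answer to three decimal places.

Proportion female at birth = 100 / (100 + 104) = 0.49020.
Each age group contributes 5 × ASFR × survival:
  20–24: 5 × 0.1605 × 0.9319 = 0.74785
  25–29: 5 × 0.3309 × 0.9136 = 1.51155
  30–34: 5 × 0.2030 × 0.9073 = 0.92091
  35–39: 5 × 0.0856 × 0.9030 = 0.38648
  40–44: 5 × 0.0123 × 0.8919 = 0.05485
Sum = 3.62164
NRR = 0.49020 × 3.62164 = 1.77533

1.775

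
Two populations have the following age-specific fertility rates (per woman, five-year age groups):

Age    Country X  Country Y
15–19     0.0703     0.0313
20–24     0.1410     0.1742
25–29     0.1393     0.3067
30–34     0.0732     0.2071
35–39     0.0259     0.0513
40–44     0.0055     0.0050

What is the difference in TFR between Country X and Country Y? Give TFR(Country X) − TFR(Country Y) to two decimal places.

-1.60

Country X:
  Sum of ASFRs = 0.0703 + 0.1410 + 0.1393 + 0.0732 + 0.0259 + 0.0055 = 0.4552
  TFR = 5 × 0.4552 = 2.276
Country Y:
  Sum of ASFRs = 0.0313 + 0.1742 + 0.3067 + 0.2071 + 0.0513 + 0.0050 = 0.7756
  TFR = 5 × 0.7756 = 3.878
Difference = 2.276 − 3.878 = -1.602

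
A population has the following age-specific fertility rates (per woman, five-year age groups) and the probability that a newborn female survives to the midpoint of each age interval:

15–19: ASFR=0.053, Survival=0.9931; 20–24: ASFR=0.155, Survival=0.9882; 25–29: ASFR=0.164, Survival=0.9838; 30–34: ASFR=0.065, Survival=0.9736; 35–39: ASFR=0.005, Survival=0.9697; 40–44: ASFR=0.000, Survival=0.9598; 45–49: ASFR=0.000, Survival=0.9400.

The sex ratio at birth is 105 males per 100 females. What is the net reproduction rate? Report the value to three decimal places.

Proportion female at birth = 100 / (100 + 105) = 0.48780.
Survival-weighted fertility by age (5·fₓ·Sₓ):
  15–19: 5 × 0.053 × 0.9931 = 0.26317
  20–24: 5 × 0.155 × 0.9882 = 0.76586
  25–29: 5 × 0.164 × 0.9838 = 0.80672
  30–34: 5 × 0.065 × 0.9736 = 0.31642
  35–39: 5 × 0.005 × 0.9697 = 0.02424
  40–44: 5 × 0.000 × 0.9598 = 0.00000
  45–49: 5 × 0.000 × 0.9400 = 0.00000
Sum = 2.17641
NRR = 0.48780 × 2.17641 = 1.06165

1.062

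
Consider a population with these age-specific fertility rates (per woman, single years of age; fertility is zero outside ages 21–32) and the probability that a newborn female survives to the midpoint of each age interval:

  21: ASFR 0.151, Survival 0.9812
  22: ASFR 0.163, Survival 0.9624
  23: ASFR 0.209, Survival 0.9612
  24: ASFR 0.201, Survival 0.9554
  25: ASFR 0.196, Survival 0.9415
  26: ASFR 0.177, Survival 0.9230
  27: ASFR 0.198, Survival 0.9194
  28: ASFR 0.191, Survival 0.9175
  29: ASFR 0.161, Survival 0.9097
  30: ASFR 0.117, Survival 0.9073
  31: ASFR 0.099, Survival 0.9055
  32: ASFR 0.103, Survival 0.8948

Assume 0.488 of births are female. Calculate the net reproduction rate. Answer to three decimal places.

0.897

Proportion female at birth = 0.488.
Weighting each age-specific rate by interval width and survival:
  21: 1 × 0.151 × 0.9812 = 0.14816
  22: 1 × 0.163 × 0.9624 = 0.15687
  23: 1 × 0.209 × 0.9612 = 0.20089
  24: 1 × 0.201 × 0.9554 = 0.19204
  25: 1 × 0.196 × 0.9415 = 0.18453
  26: 1 × 0.177 × 0.9230 = 0.16337
  27: 1 × 0.198 × 0.9194 = 0.18204
  28: 1 × 0.191 × 0.9175 = 0.17524
  29: 1 × 0.161 × 0.9097 = 0.14646
  30: 1 × 0.117 × 0.9073 = 0.10615
  31: 1 × 0.099 × 0.9055 = 0.08964
  32: 1 × 0.103 × 0.8948 = 0.09216
Sum = 1.83755
NRR = 0.488 × 1.83755 = 0.89672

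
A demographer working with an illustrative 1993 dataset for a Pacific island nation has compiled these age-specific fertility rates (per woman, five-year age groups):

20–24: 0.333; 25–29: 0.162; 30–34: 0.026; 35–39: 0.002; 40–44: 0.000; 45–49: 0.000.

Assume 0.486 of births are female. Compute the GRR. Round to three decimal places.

1.271

Proportion female at birth = 0.486.
Sum of ASFRs = 0.333 + 0.162 + 0.026 + 0.002 + 0.000 + 0.000 = 0.523
TFR = 5 × 0.523 = 2.615
GRR = 0.486 × 2.615 = 1.27089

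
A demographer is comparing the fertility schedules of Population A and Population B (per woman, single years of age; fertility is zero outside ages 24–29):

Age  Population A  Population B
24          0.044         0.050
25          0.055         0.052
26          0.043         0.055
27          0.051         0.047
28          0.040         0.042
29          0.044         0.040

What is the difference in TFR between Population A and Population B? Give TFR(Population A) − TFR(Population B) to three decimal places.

Population A:
  Sum of ASFRs = 0.044 + 0.055 + 0.043 + 0.051 + 0.040 + 0.044 = 0.277
  TFR = 0.277
Population B:
  Sum of ASFRs = 0.050 + 0.052 + 0.055 + 0.047 + 0.042 + 0.040 = 0.286
  TFR = 0.286
Difference = 0.277 − 0.286 = -0.009

-0.009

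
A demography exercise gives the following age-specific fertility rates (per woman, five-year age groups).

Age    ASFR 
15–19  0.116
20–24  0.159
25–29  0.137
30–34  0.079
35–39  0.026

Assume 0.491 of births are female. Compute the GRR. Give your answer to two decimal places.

1.27

Proportion female at birth = 0.491.
Sum of ASFRs = 0.116 + 0.159 + 0.137 + 0.079 + 0.026 = 0.517
TFR = 5 × 0.517 = 2.585
GRR = 0.491 × 2.585 = 1.26924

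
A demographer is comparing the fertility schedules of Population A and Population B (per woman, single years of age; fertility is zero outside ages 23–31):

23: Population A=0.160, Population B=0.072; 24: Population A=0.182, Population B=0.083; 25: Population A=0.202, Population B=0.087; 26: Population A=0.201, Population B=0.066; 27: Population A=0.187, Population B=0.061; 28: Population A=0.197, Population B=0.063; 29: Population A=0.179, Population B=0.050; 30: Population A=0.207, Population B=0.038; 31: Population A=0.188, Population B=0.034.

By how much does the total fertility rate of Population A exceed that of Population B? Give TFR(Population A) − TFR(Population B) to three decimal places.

Population A:
  Sum of ASFRs = 0.160 + 0.182 + 0.202 + 0.201 + 0.187 + 0.197 + 0.179 + 0.207 + 0.188 = 1.703
  TFR = 1.703
Population B:
  Sum of ASFRs = 0.072 + 0.083 + 0.087 + 0.066 + 0.061 + 0.063 + 0.050 + 0.038 + 0.034 = 0.554
  TFR = 0.554
Difference = 1.703 − 0.554 = 1.149

1.149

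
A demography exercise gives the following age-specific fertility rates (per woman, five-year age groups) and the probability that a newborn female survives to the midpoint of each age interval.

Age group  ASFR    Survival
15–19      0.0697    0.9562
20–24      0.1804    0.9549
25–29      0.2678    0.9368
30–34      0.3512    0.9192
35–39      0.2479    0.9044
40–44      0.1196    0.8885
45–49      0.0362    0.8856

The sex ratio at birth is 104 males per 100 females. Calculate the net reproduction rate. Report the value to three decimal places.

Proportion female at birth = 100 / (100 + 104) = 0.49020.
Per-age-group product (5 × ASFR × survival probability):
  15–19: 5 × 0.0697 × 0.9562 = 0.33324
  20–24: 5 × 0.1804 × 0.9549 = 0.86132
  25–29: 5 × 0.2678 × 0.9368 = 1.25438
  30–34: 5 × 0.3512 × 0.9192 = 1.61412
  35–39: 5 × 0.2479 × 0.9044 = 1.12100
  40–44: 5 × 0.1196 × 0.8885 = 0.53132
  45–49: 5 × 0.0362 × 0.8856 = 0.16029
Sum = 5.87567
NRR = 0.49020 × 5.87567 = 2.88025
NRR > 1, so each generation more than replaces itself.

2.880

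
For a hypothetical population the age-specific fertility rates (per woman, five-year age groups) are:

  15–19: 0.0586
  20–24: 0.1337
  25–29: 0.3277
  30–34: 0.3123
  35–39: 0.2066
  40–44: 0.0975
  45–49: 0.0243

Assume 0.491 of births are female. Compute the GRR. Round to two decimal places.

Proportion female at birth = 0.491.
Sum of ASFRs = 0.0586 + 0.1337 + 0.3277 + 0.3123 + 0.2066 + 0.0975 + 0.0243 = 1.1607
TFR = 5 × 1.1607 = 5.8035
GRR = 0.491 × 5.8035 = 2.84952

2.85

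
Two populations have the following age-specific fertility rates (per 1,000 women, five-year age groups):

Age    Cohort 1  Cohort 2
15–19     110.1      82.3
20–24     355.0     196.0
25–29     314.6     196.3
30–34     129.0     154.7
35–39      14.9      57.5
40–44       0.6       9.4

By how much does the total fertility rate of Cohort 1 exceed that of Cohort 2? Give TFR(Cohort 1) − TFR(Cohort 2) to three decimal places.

Cohort 1:
  Sum of ASFRs = 110.1 + 355.0 + 314.6 + 129.0 + 14.9 + 0.6 = 924.2
  TFR = 5 × 924.2 / 1000 = 4.621
Cohort 2:
  Sum of ASFRs = 82.3 + 196.0 + 196.3 + 154.7 + 57.5 + 9.4 = 696.2
  TFR = 5 × 696.2 / 1000 = 3.481
Difference = 4.621 − 3.481 = 1.14

1.140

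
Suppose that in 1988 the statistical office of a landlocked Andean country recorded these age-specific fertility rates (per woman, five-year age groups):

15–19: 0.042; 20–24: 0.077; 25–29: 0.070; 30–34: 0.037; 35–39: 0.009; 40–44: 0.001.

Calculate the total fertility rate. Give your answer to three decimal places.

1.180

Sum of ASFRs = 0.042 + 0.077 + 0.070 + 0.037 + 0.009 + 0.001 = 0.236
TFR = 5 × 0.236 = 1.18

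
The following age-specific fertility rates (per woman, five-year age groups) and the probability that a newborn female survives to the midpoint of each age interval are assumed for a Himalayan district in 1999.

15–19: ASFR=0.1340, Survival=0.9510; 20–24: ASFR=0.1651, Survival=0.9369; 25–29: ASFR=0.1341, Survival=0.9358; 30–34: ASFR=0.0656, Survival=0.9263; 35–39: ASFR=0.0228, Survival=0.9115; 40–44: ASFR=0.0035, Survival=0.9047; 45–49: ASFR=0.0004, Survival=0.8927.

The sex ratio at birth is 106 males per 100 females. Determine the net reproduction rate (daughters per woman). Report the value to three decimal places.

1.196

Proportion female at birth = 100 / (100 + 106) = 0.48544.
Per-age-group product (5 × ASFR × survival probability):
  15–19: 5 × 0.1340 × 0.9510 = 0.63717
  20–24: 5 × 0.1651 × 0.9369 = 0.77341
  25–29: 5 × 0.1341 × 0.9358 = 0.62745
  30–34: 5 × 0.0656 × 0.9263 = 0.30383
  35–39: 5 × 0.0228 × 0.9115 = 0.10391
  40–44: 5 × 0.0035 × 0.9047 = 0.01583
  45–49: 5 × 0.0004 × 0.8927 = 0.00179
Sum = 2.46339
NRR = 0.48544 × 2.46339 = 1.19583
With NRR above 1 the population is above replacement fertility.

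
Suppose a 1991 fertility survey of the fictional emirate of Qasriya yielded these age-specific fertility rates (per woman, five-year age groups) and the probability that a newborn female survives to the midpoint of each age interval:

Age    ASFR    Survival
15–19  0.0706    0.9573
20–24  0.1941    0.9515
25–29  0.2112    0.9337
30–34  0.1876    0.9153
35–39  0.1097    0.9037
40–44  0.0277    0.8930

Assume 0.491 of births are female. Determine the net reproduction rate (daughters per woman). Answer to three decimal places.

1.829

Proportion female at birth = 0.491.
Per-age-group product (5 × ASFR × survival probability):
  15–19: 5 × 0.0706 × 0.9573 = 0.33793
  20–24: 5 × 0.1941 × 0.9515 = 0.92343
  25–29: 5 × 0.2112 × 0.9337 = 0.98599
  30–34: 5 × 0.1876 × 0.9153 = 0.85855
  35–39: 5 × 0.1097 × 0.9037 = 0.49568
  40–44: 5 × 0.0277 × 0.8930 = 0.12368
Sum = 3.72526
NRR = 0.491 × 3.72526 = 1.82910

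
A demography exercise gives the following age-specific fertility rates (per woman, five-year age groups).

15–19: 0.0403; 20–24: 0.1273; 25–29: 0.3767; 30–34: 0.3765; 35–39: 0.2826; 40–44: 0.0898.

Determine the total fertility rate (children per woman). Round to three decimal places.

Sum of ASFRs = 0.0403 + 0.1273 + 0.3767 + 0.3765 + 0.2826 + 0.0898 = 1.2932
TFR = 5 × 1.2932 = 6.466

6.466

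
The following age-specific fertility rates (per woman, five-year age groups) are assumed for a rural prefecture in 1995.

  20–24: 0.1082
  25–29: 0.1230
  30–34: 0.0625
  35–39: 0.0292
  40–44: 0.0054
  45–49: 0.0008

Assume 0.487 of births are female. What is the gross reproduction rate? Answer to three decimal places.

Proportion female at birth = 0.487.
Sum of ASFRs = 0.1082 + 0.1230 + 0.0625 + 0.0292 + 0.0054 + 0.0008 = 0.3291
TFR = 5 × 0.3291 = 1.6455
GRR = 0.487 × 1.6455 = 0.80136

0.801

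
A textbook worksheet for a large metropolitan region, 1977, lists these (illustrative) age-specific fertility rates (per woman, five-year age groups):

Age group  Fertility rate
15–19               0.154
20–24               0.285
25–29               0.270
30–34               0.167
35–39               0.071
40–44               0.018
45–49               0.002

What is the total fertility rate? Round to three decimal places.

4.835

Sum of ASFRs = 0.154 + 0.285 + 0.270 + 0.167 + 0.071 + 0.018 + 0.002 = 0.967
TFR = 5 × 0.967 = 4.835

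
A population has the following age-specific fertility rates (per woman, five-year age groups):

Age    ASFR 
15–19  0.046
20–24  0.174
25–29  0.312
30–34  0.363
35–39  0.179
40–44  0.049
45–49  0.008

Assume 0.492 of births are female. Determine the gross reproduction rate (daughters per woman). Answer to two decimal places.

Proportion female at birth = 0.492.
Sum of ASFRs = 0.046 + 0.174 + 0.312 + 0.363 + 0.179 + 0.049 + 0.008 = 1.131
TFR = 5 × 1.131 = 5.655
GRR = 0.492 × 5.655 = 2.78226

2.78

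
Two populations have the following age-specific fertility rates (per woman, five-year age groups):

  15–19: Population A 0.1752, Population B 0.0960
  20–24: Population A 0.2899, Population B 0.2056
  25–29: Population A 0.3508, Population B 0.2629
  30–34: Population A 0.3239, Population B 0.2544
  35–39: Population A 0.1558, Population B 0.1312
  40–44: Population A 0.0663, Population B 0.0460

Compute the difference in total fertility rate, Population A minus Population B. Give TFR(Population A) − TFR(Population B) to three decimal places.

Population A:
  Sum of ASFRs = 0.1752 + 0.2899 + 0.3508 + 0.3239 + 0.1558 + 0.0663 = 1.3619
  TFR = 5 × 1.3619 = 6.8095
Population B:
  Sum of ASFRs = 0.0960 + 0.2056 + 0.2629 + 0.2544 + 0.1312 + 0.0460 = 0.9961
  TFR = 5 × 0.9961 = 4.9805
Difference = 6.8095 − 4.9805 = 1.829

1.829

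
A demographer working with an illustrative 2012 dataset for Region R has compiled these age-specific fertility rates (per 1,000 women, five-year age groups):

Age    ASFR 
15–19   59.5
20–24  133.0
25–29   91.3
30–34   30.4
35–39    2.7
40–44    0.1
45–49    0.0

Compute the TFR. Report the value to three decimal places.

Sum of ASFRs = 59.5 + 133.0 + 91.3 + 30.4 + 2.7 + 0.1 + 0.0 = 317.0
TFR = 5 × 317.0 / 1000 = 1.585

1.585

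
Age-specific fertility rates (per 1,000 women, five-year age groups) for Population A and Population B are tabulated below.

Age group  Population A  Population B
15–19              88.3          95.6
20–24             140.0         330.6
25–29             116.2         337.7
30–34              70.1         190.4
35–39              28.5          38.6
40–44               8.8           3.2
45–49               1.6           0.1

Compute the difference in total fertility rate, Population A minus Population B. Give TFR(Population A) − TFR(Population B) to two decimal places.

Population A:
  Sum of ASFRs = 88.3 + 140.0 + 116.2 + 70.1 + 28.5 + 8.8 + 1.6 = 453.5
  TFR = 5 × 453.5 / 1000 = 2.2675
Population B:
  Sum of ASFRs = 95.6 + 330.6 + 337.7 + 190.4 + 38.6 + 3.2 + 0.1 = 996.2
  TFR = 5 × 996.2 / 1000 = 4.981
Difference = 2.2675 − 4.981 = -2.7135

-2.71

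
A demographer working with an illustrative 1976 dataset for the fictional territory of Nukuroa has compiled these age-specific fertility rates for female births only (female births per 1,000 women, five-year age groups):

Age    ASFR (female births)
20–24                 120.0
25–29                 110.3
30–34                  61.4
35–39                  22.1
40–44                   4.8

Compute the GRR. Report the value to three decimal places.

Sum of female ASFRs = 120.0 + 110.3 + 61.4 + 22.1 + 4.8 = 318.6
GRR = 5 × 318.6 / 1000 = 1.593

1.593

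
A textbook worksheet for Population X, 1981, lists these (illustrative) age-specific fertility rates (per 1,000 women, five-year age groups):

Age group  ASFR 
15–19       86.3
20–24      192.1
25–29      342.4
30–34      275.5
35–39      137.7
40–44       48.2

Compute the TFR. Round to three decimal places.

Sum of ASFRs = 86.3 + 192.1 + 342.4 + 275.5 + 137.7 + 48.2 = 1082.2
TFR = 5 × 1082.2 / 1000 = 5.411

5.411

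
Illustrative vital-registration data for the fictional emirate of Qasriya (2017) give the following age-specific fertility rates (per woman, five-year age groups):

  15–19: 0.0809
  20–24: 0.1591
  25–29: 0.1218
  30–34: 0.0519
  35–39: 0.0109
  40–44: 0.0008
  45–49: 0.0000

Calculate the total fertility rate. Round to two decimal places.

2.13

Sum of ASFRs = 0.0809 + 0.1591 + 0.1218 + 0.0519 + 0.0109 + 0.0008 + 0.0000 = 0.4254
TFR = 5 × 0.4254 = 2.127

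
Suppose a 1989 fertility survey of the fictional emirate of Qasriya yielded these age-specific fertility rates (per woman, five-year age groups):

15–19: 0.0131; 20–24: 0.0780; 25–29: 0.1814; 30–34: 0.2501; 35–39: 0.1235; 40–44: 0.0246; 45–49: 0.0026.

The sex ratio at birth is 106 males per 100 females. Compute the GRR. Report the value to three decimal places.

Proportion female at birth = 100 / (100 + 106) = 0.48544.
Sum of ASFRs = 0.0131 + 0.0780 + 0.1814 + 0.2501 + 0.1235 + 0.0246 + 0.0026 = 0.6733
TFR = 5 × 0.6733 = 3.3665
GRR = 0.48544 × 3.3665 = 1.63423

1.634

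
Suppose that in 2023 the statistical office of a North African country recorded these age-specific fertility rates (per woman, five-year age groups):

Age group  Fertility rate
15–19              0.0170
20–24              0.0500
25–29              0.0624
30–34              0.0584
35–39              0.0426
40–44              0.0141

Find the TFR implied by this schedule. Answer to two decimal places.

1.22

Sum of ASFRs = 0.0170 + 0.0500 + 0.0624 + 0.0584 + 0.0426 + 0.0141 = 0.2445
TFR = 5 × 0.2445 = 1.2225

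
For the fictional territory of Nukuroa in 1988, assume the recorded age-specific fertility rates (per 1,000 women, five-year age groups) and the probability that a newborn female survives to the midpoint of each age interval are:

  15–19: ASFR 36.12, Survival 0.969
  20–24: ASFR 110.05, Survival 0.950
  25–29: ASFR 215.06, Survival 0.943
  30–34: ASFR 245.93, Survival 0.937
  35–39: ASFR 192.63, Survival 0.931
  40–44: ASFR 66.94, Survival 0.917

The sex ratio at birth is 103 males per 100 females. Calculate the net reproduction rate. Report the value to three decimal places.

2.004

Proportion female at birth = 100 / (100 + 103) = 0.49261.
Survival-weighted fertility by age (5·fₓ·Sₓ):
  15–19: 5 × 36.12/1000 × 0.969 = 0.17500
  20–24: 5 × 110.05/1000 × 0.950 = 0.52274
  25–29: 5 × 215.06/1000 × 0.943 = 1.01401
  30–34: 5 × 245.93/1000 × 0.937 = 1.15218
  35–39: 5 × 192.63/1000 × 0.931 = 0.89669
  40–44: 5 × 66.94/1000 × 0.917 = 0.30692
Sum = 4.06754
NRR = 0.49261 × 4.06754 = 2.00371
NRR > 1, so each generation more than replaces itself.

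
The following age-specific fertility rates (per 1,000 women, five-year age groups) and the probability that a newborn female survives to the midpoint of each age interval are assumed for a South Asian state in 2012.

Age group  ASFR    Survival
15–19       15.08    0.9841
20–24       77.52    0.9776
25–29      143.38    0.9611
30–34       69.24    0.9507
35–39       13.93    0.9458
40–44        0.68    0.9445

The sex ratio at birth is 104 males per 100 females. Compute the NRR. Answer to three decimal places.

0.755

Proportion female at birth = 100 / (100 + 104) = 0.49020.
Weighting each age-specific rate by interval width and survival:
  15–19: 5 × 15.08/1000 × 0.9841 = 0.07420
  20–24: 5 × 77.52/1000 × 0.9776 = 0.37892
  25–29: 5 × 143.38/1000 × 0.9611 = 0.68901
  30–34: 5 × 69.24/1000 × 0.9507 = 0.32913
  35–39: 5 × 13.93/1000 × 0.9458 = 0.06587
  40–44: 5 × 0.68/1000 × 0.9445 = 0.00321
Sum = 1.54034
NRR = 0.49020 × 1.54034 = 0.75507
An NRR under 1 implies long-run decline under these rates.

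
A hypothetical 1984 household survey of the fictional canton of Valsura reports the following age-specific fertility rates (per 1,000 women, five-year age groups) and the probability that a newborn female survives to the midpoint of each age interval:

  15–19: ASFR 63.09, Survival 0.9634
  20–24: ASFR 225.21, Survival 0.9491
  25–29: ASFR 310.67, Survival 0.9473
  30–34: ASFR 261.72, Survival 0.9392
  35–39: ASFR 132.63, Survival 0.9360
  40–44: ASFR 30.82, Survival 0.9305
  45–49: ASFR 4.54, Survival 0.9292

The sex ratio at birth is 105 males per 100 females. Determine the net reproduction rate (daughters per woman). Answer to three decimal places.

2.370

Proportion female at birth = 100 / (100 + 105) = 0.48780.
Each age group contributes 5 × ASFR × survival:
  15–19: 5 × 63.09/1000 × 0.9634 = 0.30390
  20–24: 5 × 225.21/1000 × 0.9491 = 1.06873
  25–29: 5 × 310.67/1000 × 0.9473 = 1.47149
  30–34: 5 × 261.72/1000 × 0.9392 = 1.22904
  35–39: 5 × 132.63/1000 × 0.9360 = 0.62071
  40–44: 5 × 30.82/1000 × 0.9305 = 0.14339
  45–49: 5 × 4.54/1000 × 0.9292 = 0.02109
Sum = 4.85835
NRR = 0.48780 × 4.85835 = 2.36990
With NRR above 1 the population is above replacement fertility.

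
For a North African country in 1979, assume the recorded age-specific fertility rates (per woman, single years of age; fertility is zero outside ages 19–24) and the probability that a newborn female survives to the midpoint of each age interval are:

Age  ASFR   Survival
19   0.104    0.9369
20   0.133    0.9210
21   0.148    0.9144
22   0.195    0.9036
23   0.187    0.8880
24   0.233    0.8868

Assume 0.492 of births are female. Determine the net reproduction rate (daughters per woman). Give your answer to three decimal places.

Proportion female at birth = 0.492.
Survival-weighted fertility by age (1·fₓ·Sₓ):
  19: 1 × 0.104 × 0.9369 = 0.09744
  20: 1 × 0.133 × 0.9210 = 0.12249
  21: 1 × 0.148 × 0.9144 = 0.13533
  22: 1 × 0.195 × 0.9036 = 0.17620
  23: 1 × 0.187 × 0.8880 = 0.16606
  24: 1 × 0.233 × 0.8868 = 0.20662
Sum = 0.90414
NRR = 0.492 × 0.90414 = 0.44484
NRR < 1, so the cohort does not fully replace itself.

0.445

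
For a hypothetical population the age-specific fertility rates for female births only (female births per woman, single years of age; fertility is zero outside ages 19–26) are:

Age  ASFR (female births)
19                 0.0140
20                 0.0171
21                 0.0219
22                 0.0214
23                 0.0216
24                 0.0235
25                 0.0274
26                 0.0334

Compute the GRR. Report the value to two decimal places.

0.18

Sum of female ASFRs = 0.0140 + 0.0171 + 0.0219 + 0.0214 + 0.0216 + 0.0235 + 0.0274 + 0.0334 = 0.1803
GRR = 0.1803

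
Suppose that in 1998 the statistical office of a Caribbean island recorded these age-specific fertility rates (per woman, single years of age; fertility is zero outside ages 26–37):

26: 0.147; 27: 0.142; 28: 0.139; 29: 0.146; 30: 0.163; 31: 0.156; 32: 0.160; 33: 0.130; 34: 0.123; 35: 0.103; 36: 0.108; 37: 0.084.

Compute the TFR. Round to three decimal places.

1.601

Sum of ASFRs = 0.147 + 0.142 + 0.139 + 0.146 + 0.163 + 0.156 + 0.160 + 0.130 + 0.123 + 0.103 + 0.108 + 0.084 = 1.601
TFR = 1.601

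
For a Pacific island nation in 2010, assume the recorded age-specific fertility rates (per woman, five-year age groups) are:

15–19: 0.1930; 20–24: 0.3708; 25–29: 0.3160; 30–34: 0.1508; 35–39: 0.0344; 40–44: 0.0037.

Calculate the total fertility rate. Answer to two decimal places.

Sum of ASFRs = 0.1930 + 0.3708 + 0.3160 + 0.1508 + 0.0344 + 0.0037 = 1.0687
TFR = 5 × 1.0687 = 5.3435

5.34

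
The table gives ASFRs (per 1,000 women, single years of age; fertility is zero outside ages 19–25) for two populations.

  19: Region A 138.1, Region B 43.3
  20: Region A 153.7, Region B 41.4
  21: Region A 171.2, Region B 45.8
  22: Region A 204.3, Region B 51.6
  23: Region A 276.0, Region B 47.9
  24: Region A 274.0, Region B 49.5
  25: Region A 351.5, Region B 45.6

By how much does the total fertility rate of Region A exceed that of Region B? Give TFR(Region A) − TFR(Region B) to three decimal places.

1.244

Region A:
  Sum of ASFRs = 138.1 + 153.7 + 171.2 + 204.3 + 276.0 + 274.0 + 351.5 = 1568.8
  TFR = 1568.8 / 1000 = 1.5688
Region B:
  Sum of ASFRs = 43.3 + 41.4 + 45.8 + 51.6 + 47.9 + 49.5 + 45.6 = 325.1
  TFR = 325.1 / 1000 = 0.3251
Difference = 1.5688 − 0.3251 = 1.2437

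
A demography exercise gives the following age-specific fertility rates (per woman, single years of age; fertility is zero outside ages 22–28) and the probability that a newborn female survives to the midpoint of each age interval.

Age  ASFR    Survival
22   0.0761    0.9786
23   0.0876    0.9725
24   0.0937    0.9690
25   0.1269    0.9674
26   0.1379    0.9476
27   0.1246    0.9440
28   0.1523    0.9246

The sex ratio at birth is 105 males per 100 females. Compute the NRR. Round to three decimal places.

0.372

Proportion female at birth = 100 / (100 + 105) = 0.48780.
Per-age-group product (1 × ASFR × survival probability):
  22: 1 × 0.0761 × 0.9786 = 0.07447
  23: 1 × 0.0876 × 0.9725 = 0.08519
  24: 1 × 0.0937 × 0.9690 = 0.09080
  25: 1 × 0.1269 × 0.9674 = 0.12276
  26: 1 × 0.1379 × 0.9476 = 0.13067
  27: 1 × 0.1246 × 0.9440 = 0.11762
  28: 1 × 0.1523 × 0.9246 = 0.14082
Sum = 0.76233
NRR = 0.48780 × 0.76233 = 0.37186
An NRR under 1 implies long-run decline under these rates.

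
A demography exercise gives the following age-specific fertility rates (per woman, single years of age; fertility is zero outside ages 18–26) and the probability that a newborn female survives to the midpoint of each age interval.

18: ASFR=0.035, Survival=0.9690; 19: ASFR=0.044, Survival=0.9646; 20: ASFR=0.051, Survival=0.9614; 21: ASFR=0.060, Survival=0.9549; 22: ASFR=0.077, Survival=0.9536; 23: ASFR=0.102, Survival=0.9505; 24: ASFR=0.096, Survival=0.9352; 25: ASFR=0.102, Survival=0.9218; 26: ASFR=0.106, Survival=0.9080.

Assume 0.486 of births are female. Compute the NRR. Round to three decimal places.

Proportion female at birth = 0.486.
Survival-weighted fertility by age (1·fₓ·Sₓ):
  18: 1 × 0.035 × 0.9690 = 0.03392
  19: 1 × 0.044 × 0.9646 = 0.04244
  20: 1 × 0.051 × 0.9614 = 0.04903
  21: 1 × 0.060 × 0.9549 = 0.05729
  22: 1 × 0.077 × 0.9536 = 0.07343
  23: 1 × 0.102 × 0.9505 = 0.09695
  24: 1 × 0.096 × 0.9352 = 0.08978
  25: 1 × 0.102 × 0.9218 = 0.09402
  26: 1 × 0.106 × 0.9080 = 0.09625
Sum = 0.63311
NRR = 0.486 × 0.63311 = 0.30769
An NRR under 1 implies long-run decline under these rates.

0.308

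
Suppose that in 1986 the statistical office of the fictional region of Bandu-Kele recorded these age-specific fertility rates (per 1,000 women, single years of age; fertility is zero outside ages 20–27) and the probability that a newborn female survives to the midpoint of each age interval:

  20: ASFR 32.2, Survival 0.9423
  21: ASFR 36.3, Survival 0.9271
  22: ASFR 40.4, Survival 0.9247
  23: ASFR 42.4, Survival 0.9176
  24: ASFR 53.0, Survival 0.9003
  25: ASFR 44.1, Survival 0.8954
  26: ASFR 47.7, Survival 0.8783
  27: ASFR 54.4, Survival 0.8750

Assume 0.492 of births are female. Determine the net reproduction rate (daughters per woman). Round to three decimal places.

Proportion female at birth = 0.492.
Survival-weighted fertility by age (1·fₓ·Sₓ):
  20: 1 × 32.2/1000 × 0.9423 = 0.03034
  21: 1 × 36.3/1000 × 0.9271 = 0.03365
  22: 1 × 40.4/1000 × 0.9247 = 0.03736
  23: 1 × 42.4/1000 × 0.9176 = 0.03891
  24: 1 × 53.0/1000 × 0.9003 = 0.04772
  25: 1 × 44.1/1000 × 0.8954 = 0.03949
  26: 1 × 47.7/1000 × 0.8783 = 0.04189
  27: 1 × 54.4/1000 × 0.8750 = 0.04760
Sum = 0.31696
NRR = 0.492 × 0.31696 = 0.15594

0.156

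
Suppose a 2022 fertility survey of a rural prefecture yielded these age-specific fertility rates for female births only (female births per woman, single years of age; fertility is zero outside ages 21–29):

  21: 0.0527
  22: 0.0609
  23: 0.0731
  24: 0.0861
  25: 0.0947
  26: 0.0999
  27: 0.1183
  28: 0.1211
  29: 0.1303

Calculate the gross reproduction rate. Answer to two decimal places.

Sum of female ASFRs = 0.0527 + 0.0609 + 0.0731 + 0.0861 + 0.0947 + 0.0999 + 0.1183 + 0.1211 + 0.1303 = 0.8371
GRR = 0.8371

0.84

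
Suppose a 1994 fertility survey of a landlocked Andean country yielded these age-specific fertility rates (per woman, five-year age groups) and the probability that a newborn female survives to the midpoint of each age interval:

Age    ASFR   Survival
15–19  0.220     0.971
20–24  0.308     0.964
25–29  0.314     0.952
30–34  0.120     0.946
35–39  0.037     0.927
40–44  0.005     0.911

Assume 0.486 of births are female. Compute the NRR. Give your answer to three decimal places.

2.337

Proportion female at birth = 0.486.
Each age group contributes 5 × ASFR × survival:
  15–19: 5 × 0.220 × 0.971 = 1.06810
  20–24: 5 × 0.308 × 0.964 = 1.48456
  25–29: 5 × 0.314 × 0.952 = 1.49464
  30–34: 5 × 0.120 × 0.946 = 0.56760
  35–39: 5 × 0.037 × 0.927 = 0.17150
  40–44: 5 × 0.005 × 0.911 = 0.02278
Sum = 4.80918
NRR = 0.486 × 4.80918 = 2.33726
An NRR exceeding 1 indicates intrinsic growth under these rates.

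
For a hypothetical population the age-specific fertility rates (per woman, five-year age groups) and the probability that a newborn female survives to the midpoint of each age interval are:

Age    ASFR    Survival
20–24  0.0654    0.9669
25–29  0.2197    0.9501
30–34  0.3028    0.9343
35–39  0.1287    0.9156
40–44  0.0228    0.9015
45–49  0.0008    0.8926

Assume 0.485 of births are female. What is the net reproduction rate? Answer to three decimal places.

Proportion female at birth = 0.485.
Each age group contributes 5 × ASFR × survival:
  20–24: 5 × 0.0654 × 0.9669 = 0.31618
  25–29: 5 × 0.2197 × 0.9501 = 1.04368
  30–34: 5 × 0.3028 × 0.9343 = 1.41453
  35–39: 5 × 0.1287 × 0.9156 = 0.58919
  40–44: 5 × 0.0228 × 0.9015 = 0.10277
  45–49: 5 × 0.0008 × 0.8926 = 0.00357
Sum = 3.46992
NRR = 0.485 × 3.46992 = 1.68291
An NRR exceeding 1 indicates intrinsic growth under these rates.

1.683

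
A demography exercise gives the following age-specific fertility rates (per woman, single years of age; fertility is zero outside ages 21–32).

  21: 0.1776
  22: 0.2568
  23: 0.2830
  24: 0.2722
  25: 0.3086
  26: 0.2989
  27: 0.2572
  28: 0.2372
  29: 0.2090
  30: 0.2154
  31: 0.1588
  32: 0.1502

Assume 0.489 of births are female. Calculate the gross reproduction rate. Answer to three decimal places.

1.381

Proportion female at birth = 0.489.
Sum of ASFRs = 0.1776 + 0.2568 + 0.2830 + 0.2722 + 0.3086 + 0.2989 + 0.2572 + 0.2372 + 0.2090 + 0.2154 + 0.1588 + 0.1502 = 2.8249
TFR = 2.8249
GRR = 0.489 × 2.8249 = 1.38138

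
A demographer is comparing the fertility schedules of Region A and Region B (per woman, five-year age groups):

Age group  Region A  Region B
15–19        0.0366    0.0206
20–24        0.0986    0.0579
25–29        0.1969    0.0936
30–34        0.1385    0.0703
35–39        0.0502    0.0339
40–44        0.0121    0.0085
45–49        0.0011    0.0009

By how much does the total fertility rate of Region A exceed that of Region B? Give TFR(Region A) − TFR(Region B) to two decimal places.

1.24

Region A:
  Sum of ASFRs = 0.0366 + 0.0986 + 0.1969 + 0.1385 + 0.0502 + 0.0121 + 0.0011 = 0.5340
  TFR = 5 × 0.5340 = 2.67
Region B:
  Sum of ASFRs = 0.0206 + 0.0579 + 0.0936 + 0.0703 + 0.0339 + 0.0085 + 0.0009 = 0.2857
  TFR = 5 × 0.2857 = 1.4285
Difference = 2.67 − 1.4285 = 1.2415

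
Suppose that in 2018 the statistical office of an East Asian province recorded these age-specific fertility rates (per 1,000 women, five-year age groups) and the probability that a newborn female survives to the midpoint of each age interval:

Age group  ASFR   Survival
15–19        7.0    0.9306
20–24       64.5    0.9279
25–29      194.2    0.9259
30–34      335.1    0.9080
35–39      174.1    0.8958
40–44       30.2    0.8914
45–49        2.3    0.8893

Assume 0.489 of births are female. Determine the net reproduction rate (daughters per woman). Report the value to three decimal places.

Proportion female at birth = 0.489.
Survival-weighted fertility by age (5·fₓ·Sₓ):
  15–19: 5 × 7.0/1000 × 0.9306 = 0.03257
  20–24: 5 × 64.5/1000 × 0.9279 = 0.29925
  25–29: 5 × 194.2/1000 × 0.9259 = 0.89905
  30–34: 5 × 335.1/1000 × 0.9080 = 1.52135
  35–39: 5 × 174.1/1000 × 0.8958 = 0.77979
  40–44: 5 × 30.2/1000 × 0.8914 = 0.13460
  45–49: 5 × 2.3/1000 × 0.8893 = 0.01023
Sum = 3.67684
NRR = 0.489 × 3.67684 = 1.79797
With NRR above 1 the population is above replacement fertility.

1.798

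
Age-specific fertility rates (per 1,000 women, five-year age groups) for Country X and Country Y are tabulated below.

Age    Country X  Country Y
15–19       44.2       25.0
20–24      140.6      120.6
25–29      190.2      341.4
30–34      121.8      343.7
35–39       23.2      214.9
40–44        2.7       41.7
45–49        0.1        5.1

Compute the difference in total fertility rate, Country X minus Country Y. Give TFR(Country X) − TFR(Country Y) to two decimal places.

Country X:
  Sum of ASFRs = 44.2 + 140.6 + 190.2 + 121.8 + 23.2 + 2.7 + 0.1 = 522.8
  TFR = 5 × 522.8 / 1000 = 2.614
Country Y:
  Sum of ASFRs = 25.0 + 120.6 + 341.4 + 343.7 + 214.9 + 41.7 + 5.1 = 1092.4
  TFR = 5 × 1092.4 / 1000 = 5.462
Difference = 2.614 − 5.462 = -2.848

-2.85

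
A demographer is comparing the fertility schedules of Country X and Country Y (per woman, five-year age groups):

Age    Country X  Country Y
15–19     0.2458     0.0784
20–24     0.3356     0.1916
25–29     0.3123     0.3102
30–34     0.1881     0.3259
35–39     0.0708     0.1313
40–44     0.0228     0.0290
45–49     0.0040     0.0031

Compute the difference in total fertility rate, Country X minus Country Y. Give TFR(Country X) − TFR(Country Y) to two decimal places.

Country X:
  Sum of ASFRs = 0.2458 + 0.3356 + 0.3123 + 0.1881 + 0.0708 + 0.0228 + 0.0040 = 1.1794
  TFR = 5 × 1.1794 = 5.897
Country Y:
  Sum of ASFRs = 0.0784 + 0.1916 + 0.3102 + 0.3259 + 0.1313 + 0.0290 + 0.0031 = 1.0695
  TFR = 5 × 1.0695 = 5.3475
Difference = 5.897 − 5.3475 = 0.5495

0.55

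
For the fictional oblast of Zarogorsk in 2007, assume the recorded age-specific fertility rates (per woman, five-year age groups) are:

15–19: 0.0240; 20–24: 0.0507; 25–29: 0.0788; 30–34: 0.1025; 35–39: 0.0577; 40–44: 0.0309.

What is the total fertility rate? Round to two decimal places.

Sum of ASFRs = 0.0240 + 0.0507 + 0.0788 + 0.1025 + 0.0577 + 0.0309 = 0.3446
TFR = 5 × 0.3446 = 1.723

1.72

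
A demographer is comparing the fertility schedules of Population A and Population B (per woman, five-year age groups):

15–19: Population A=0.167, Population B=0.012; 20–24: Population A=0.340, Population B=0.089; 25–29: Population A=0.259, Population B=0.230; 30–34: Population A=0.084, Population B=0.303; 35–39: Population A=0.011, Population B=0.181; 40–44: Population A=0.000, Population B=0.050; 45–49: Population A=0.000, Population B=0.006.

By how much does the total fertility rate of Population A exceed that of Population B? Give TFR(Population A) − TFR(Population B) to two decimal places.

Population A:
  Sum of ASFRs = 0.167 + 0.340 + 0.259 + 0.084 + 0.011 + 0.000 + 0.000 = 0.861
  TFR = 5 × 0.861 = 4.305
Population B:
  Sum of ASFRs = 0.012 + 0.089 + 0.230 + 0.303 + 0.181 + 0.050 + 0.006 = 0.871
  TFR = 5 × 0.871 = 4.355
Difference = 4.305 − 4.355 = -0.05

-0.05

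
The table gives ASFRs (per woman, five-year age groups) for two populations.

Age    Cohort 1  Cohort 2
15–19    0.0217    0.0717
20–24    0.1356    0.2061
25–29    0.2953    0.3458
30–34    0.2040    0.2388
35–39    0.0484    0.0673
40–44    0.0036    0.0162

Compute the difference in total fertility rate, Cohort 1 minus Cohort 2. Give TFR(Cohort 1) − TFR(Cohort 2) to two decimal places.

Cohort 1:
  Sum of ASFRs = 0.0217 + 0.1356 + 0.2953 + 0.2040 + 0.0484 + 0.0036 = 0.7086
  TFR = 5 × 0.7086 = 3.543
Cohort 2:
  Sum of ASFRs = 0.0717 + 0.2061 + 0.3458 + 0.2388 + 0.0673 + 0.0162 = 0.9459
  TFR = 5 × 0.9459 = 4.7295
Difference = 3.543 − 4.7295 = -1.1865

-1.19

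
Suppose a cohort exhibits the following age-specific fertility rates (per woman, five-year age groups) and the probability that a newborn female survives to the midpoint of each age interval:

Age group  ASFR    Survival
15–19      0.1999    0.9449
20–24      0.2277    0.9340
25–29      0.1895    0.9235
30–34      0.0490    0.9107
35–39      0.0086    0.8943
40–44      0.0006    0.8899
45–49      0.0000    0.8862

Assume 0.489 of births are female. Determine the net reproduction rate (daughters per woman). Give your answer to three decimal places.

1.539

Proportion female at birth = 0.489.
Each age group contributes 5 × ASFR × survival:
  15–19: 5 × 0.1999 × 0.9449 = 0.94443
  20–24: 5 × 0.2277 × 0.9340 = 1.06336
  25–29: 5 × 0.1895 × 0.9235 = 0.87502
  30–34: 5 × 0.0490 × 0.9107 = 0.22312
  35–39: 5 × 0.0086 × 0.8943 = 0.03845
  40–44: 5 × 0.0006 × 0.8899 = 0.00267
  45–49: 5 × 0.0000 × 0.8862 = 0.00000
Sum = 3.14705
NRR = 0.489 × 3.14705 = 1.53891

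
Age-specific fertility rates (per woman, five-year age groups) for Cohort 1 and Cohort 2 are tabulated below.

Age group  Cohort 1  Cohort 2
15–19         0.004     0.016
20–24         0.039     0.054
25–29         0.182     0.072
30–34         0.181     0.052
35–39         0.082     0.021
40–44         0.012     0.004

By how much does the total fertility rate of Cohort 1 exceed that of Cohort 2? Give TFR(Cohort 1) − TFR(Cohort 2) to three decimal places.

Cohort 1:
  Sum of ASFRs = 0.004 + 0.039 + 0.182 + 0.181 + 0.082 + 0.012 = 0.500
  TFR = 5 × 0.500 = 2.5
Cohort 2:
  Sum of ASFRs = 0.016 + 0.054 + 0.072 + 0.052 + 0.021 + 0.004 = 0.219
  TFR = 5 × 0.219 = 1.095
Difference = 2.5 − 1.095 = 1.405

1.405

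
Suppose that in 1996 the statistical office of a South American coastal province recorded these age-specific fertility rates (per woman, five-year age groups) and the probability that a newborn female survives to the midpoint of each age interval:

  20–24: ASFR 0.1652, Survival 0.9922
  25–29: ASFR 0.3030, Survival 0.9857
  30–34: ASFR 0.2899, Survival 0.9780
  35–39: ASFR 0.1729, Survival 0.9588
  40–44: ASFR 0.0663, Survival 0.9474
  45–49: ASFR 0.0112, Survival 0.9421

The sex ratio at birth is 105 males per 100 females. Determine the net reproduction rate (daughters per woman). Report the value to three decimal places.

2.403

Proportion female at birth = 100 / (100 + 105) = 0.48780.
Weighting each age-specific rate by interval width and survival:
  20–24: 5 × 0.1652 × 0.9922 = 0.81956
  25–29: 5 × 0.3030 × 0.9857 = 1.49334
  30–34: 5 × 0.2899 × 0.9780 = 1.41761
  35–39: 5 × 0.1729 × 0.9588 = 0.82888
  40–44: 5 × 0.0663 × 0.9474 = 0.31406
  45–49: 5 × 0.0112 × 0.9421 = 0.05276
Sum = 4.92621
NRR = 0.48780 × 4.92621 = 2.40301
An NRR exceeding 1 indicates intrinsic growth under these rates.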